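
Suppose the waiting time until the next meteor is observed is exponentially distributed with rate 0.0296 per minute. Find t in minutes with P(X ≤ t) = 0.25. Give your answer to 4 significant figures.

9.719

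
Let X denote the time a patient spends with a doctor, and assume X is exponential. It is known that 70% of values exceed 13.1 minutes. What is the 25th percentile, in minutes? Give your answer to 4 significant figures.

e^(−λ·13.1) = 0.70 ⇒ λ = −ln(0.70)/13.1 = 0.0272271.
25th percentile: 1 − e^(−λt) = 0.25, t = −ln(0.75)/λ = 10.566 minutes.

10.57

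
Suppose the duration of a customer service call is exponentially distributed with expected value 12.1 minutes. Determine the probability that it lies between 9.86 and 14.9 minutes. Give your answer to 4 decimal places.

0.1508

The rate is λ = 1/12.1 = 0.0826446 per minute.
P(9.86 < X < 14.9) = e^(−λ·9.86) − e^(−λ·14.9) = 0.44269 − 0.29188 ≈ 0.1508.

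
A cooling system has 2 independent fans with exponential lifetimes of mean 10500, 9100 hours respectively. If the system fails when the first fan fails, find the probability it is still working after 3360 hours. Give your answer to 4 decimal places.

The first failure time is exponential with rate Σλ_i = 1/10500 + 1/9100 = 0.000205128 per hour.
P(min > 3360) = e^(−0.000205128·3360) = e^(−0.68923) ≈ 0.5020.

0.5020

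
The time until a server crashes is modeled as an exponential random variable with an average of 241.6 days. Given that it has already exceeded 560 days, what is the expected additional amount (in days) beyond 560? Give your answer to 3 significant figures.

242

The rate is λ = 1/241.6 = 0.00413907 per day.
By memorylessness, the remaining amount past any threshold is again Exp(λ) with mean 1/λ = 241.6 days.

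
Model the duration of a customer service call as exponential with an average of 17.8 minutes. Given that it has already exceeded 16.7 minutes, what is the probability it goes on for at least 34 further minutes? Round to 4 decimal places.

The rate is λ = 1/17.8 = 0.0561798 per minute.
The exponential is memoryless, so the remaining time is again Exp(λ): the condition X > 16.7 is irrelevant.
P(X > 34) = e^(−1.9101) ≈ 0.1481.

0.1481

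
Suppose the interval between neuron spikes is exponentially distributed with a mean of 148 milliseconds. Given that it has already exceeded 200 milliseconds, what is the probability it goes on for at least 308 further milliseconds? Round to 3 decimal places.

0.125

The rate is λ = 1/148 = 0.00675676 per millisecond.
By the memoryless property, P(X > 200+308 | X > 200) = P(X > 308).
P(X > 308) = e^(−2.0811) ≈ 0.125.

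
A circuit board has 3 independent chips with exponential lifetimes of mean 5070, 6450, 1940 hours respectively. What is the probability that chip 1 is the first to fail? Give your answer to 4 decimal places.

0.2273

Rates: λ_i = 1/mean_i → 0.000197239, 0.000155039, 0.000515464; Σλ = 0.000867741.
P(chip 1 first) = λ_1/Σλ = 0.000197239/0.000867741 ≈ 0.2273.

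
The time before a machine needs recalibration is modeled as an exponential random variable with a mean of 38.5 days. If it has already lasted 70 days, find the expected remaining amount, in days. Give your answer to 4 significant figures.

The rate is λ = 1/38.5 = 0.025974 per day.
By memorylessness, the remaining amount past any threshold is again Exp(λ) with mean 1/λ = 38.5 days.

38.50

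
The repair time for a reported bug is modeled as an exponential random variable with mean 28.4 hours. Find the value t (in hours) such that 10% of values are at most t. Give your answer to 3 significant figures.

The rate is λ = 1/28.4 = 0.0352113 per hour.
Set 1 − e^(−λt) = 0.1, so t = −ln(0.9)/λ = 0.10536/0.0352113 ≈ 2.99224 hours.

2.99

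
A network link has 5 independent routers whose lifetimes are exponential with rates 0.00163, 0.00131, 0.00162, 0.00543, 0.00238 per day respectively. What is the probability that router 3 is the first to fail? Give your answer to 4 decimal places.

0.1310

The time to first failure is exponential with rate Σλ = 0.00163 + 0.00131 + 0.00162 + 0.00543 + 0.00238 = 0.01237.
P(router 3 first) = λ_3/Σλ = 0.00162/0.01237 ≈ 0.1310.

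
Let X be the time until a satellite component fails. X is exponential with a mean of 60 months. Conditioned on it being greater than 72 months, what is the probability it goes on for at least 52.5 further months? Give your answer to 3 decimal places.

0.417

The rate is λ = 1/60 = 0.0166667 per month.
The exponential is memoryless, so the remaining time is again Exp(λ): the condition X > 72 is irrelevant.
P(X > 52.5) = e^(−0.875) ≈ 0.417.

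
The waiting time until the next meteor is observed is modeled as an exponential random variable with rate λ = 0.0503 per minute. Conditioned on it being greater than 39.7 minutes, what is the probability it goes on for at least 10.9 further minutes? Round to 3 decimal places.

0.578

The exponential is memoryless, so the remaining time is again Exp(λ): the condition X > 39.7 is irrelevant.
P(X > 10.9) = e^(−0.54827) ≈ 0.578.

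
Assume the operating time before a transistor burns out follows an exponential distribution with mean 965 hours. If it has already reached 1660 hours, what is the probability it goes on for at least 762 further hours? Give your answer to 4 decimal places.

0.4540

The rate is λ = 1/965 = 0.00103627 per hour.
P(X > s+t | X > s) = e^(−λ(s+t))/e^(−λs) = e^(−λt), independent of s = 1660.
P(X > 762) = e^(−0.78964) ≈ 0.4540.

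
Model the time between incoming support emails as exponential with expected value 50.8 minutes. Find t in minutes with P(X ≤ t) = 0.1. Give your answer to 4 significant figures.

The rate is λ = 1/50.8 = 0.019685 per minute.
Set 1 − e^(−λt) = 0.1, so t = −ln(0.9)/λ = 0.10536/0.019685 ≈ 5.35231 minutes.

5.352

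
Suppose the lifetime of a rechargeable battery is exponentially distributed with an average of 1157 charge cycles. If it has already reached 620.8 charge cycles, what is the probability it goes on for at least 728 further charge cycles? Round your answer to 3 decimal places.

0.533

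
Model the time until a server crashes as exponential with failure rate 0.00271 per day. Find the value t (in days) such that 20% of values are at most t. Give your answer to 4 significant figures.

82.34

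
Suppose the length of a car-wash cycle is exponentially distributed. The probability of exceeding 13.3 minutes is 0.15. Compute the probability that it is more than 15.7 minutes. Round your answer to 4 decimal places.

0.1065

e^(−λ·13.3) = 0.15 ⇒ λ = −ln(0.15)/13.3 = 0.142641.
P(X > 15.7) = e^(−0.142641·15.7) = e^(−2.2395) ≈ 0.1065.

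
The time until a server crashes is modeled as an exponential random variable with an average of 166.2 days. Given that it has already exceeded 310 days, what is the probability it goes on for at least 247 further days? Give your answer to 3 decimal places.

0.226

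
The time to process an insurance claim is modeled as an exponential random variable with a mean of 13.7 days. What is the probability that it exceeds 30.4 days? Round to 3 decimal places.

The rate is λ = 1/13.7 = 0.0729927 per day.
P(X > 30.4) = e^(−λ·30.4) = e^(−2.219) ≈ 0.109.

0.109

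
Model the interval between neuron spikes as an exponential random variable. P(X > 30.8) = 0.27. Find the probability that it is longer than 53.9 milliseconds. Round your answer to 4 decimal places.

e^(−λ·30.8) = 0.27 ⇒ λ = −ln(0.27)/30.8 = 0.0425108.
P(X > 53.9) = e^(−0.0425108·53.9) = e^(−2.2913) ≈ 0.1011.

0.1011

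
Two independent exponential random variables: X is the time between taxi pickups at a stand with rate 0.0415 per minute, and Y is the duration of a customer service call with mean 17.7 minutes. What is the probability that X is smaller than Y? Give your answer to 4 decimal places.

0.4235

λ_1 = 0.0415, λ_2 = 1/17.7 = 0.0564972.
For independent exponentials, P(X < Y) = λ_1/(λ_1+λ_2) = 0.0415/0.0979972 ≈ 0.4235.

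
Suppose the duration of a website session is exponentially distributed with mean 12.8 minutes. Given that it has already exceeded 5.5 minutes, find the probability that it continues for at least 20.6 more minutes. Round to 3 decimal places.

The rate is λ = 1/12.8 = 0.078125 per minute.
P(X > s+t | X > s) = e^(−λ(s+t))/e^(−λs) = e^(−λt), independent of s = 5.5.
P(X > 20.6) = e^(−1.6094) ≈ 0.200.

0.200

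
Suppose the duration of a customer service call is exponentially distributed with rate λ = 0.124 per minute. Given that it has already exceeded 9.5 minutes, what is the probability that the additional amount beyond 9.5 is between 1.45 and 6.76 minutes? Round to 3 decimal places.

0.403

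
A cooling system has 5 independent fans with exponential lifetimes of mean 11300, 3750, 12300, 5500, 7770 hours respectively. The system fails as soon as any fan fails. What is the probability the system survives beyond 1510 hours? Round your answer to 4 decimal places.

0.3237

The first failure time is exponential with rate Σλ_i = 1/11300 + 1/3750 + 1/12300 + 1/5500 + 1/7770 = 0.000746981 per hour.
P(min > 1510) = e^(−0.000746981·1510) = e^(−1.1279) ≈ 0.3237.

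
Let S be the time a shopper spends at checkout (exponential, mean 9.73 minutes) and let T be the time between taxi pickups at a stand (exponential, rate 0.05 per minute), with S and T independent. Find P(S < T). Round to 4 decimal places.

0.6727

λ_1 = 1/9.73 = 0.102775, λ_2 = 0.05.
For independent exponentials, P(S < T) = λ_1/(λ_1+λ_2) = 0.102775/0.152775 ≈ 0.6727.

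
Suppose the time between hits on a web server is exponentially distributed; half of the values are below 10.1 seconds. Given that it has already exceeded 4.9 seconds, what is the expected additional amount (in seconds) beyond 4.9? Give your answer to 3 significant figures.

14.6

For an exponential, median = ln(2)/λ, so λ = ln 2 / 10.1 = 0.0686284 per second.
By memorylessness, the remaining amount past any threshold is again Exp(λ) with mean 1/λ = 14.5712 seconds.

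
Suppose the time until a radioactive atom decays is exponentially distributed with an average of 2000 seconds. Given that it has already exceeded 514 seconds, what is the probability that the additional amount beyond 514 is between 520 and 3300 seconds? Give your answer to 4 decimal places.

The rate is λ = 1/2000 = 0.0005 per second.
Memoryless: the residual past 514 is again Exp(λ).
P(520 < residual < 3300) = e^(−λ·520) − e^(−λ·3300) = 0.77105 − 0.19205 ≈ 0.5790.

0.5790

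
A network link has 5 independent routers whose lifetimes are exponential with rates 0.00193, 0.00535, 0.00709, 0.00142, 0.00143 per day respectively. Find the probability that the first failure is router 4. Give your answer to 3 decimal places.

0.082

The time to first failure is exponential with rate Σλ = 0.00193 + 0.00535 + 0.00709 + 0.00142 + 0.00143 = 0.01722.
P(router 4 first) = λ_4/Σλ = 0.00142/0.01722 ≈ 0.082.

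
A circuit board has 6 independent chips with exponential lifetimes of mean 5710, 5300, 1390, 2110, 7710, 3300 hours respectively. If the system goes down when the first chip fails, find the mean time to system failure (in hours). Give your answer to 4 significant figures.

The first failure time is exponential with rate Σλ_i = 1/5710 + 1/5300 + 1/1390 + 1/2110 + 1/7710 + 1/3300 = 0.0019899 per hour.
E[min] = 1/Σλ = 1/0.0019899 = 502.538 hours.

502.5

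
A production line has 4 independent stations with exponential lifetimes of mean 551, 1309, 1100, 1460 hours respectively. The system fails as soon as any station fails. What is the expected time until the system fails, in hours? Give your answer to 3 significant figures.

The first failure time is exponential with rate Σλ_i = 1/551 + 1/1309 + 1/1100 + 1/1460 = 0.00417285 per hour.
E[min] = 1/Σλ = 1/0.00417285 = 239.645 hours.

240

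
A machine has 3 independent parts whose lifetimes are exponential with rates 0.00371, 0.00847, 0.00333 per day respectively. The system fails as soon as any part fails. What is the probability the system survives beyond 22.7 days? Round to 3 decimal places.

0.703

The time to first failure is exponential with rate Σλ = 0.00371 + 0.00847 + 0.00333 = 0.01551.
P(min > 22.7) = e^(−0.01551·22.7) = e^(−0.35208) ≈ 0.703.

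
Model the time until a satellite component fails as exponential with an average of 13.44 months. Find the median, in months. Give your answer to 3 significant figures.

The rate is λ = 1/13.44 = 0.0744048 per month.
Set 1 − e^(−λt) = 0.5, so t = −ln(0.5)/λ = 0.69315/0.0744048 ≈ 9.3159 months.

9.32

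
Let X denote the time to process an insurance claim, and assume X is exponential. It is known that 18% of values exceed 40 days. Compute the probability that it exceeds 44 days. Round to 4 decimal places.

0.1516

e^(−λ·40) = 0.18 ⇒ λ = −ln(0.18)/40 = 0.04287.
P(X > 44) = e^(−0.04287·44) = e^(−1.8863) ≈ 0.1516.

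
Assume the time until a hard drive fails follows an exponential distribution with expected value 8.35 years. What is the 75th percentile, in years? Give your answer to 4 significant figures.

The rate is λ = 1/8.35 = 0.11976 per year.
Set 1 − e^(−λt) = 0.75, so t = −ln(0.25)/λ = 1.3863/0.11976 ≈ 11.5756 years.

11.58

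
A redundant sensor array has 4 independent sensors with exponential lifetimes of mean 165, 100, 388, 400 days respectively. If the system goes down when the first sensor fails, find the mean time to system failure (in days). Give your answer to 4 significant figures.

47.31

The first failure time is exponential with rate Σλ_i = 1/165 + 1/100 + 1/388 + 1/400 = 0.0211379 per day.
E[min] = 1/Σλ = 1/0.0211379 = 47.3083 days.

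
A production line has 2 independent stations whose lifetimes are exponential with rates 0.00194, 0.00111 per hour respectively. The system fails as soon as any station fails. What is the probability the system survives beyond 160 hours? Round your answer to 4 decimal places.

0.6139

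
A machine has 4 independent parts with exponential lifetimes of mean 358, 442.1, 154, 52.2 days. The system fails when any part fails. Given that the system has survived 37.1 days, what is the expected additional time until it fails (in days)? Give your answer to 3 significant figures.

32.6

First-failure rate Σλ = 1/358 + 1/442.1 + 1/154 + 1/52.2 = 0.0307058.
By memorylessness the expected residual is 1/Σλ = 32.5671 days, regardless of the 37.1 already elapsed.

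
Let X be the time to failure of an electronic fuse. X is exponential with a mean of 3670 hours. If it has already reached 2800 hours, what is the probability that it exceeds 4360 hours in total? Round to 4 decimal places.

0.6537

The rate is λ = 1/3670 = 0.00027248 per hour.
P(X > s+t | X > s) = e^(−λ(s+t))/e^(−λs) = e^(−λt), independent of s = 2800.
P(X > 1560) = e^(−0.42507) ≈ 0.6537.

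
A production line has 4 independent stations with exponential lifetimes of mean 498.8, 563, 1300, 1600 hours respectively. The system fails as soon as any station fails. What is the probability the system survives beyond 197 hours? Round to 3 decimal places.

The first failure time is exponential with rate Σλ_i = 1/498.8 + 1/563 + 1/1300 + 1/1600 = 0.00517524 per hour.
P(min > 197) = e^(−0.00517524·197) = e^(−1.0195) ≈ 0.361.

0.361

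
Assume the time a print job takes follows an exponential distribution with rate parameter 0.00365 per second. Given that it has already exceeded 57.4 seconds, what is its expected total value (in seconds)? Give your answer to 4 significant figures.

By memorylessness, E[X | X > 57.4] = 57.4 + 1/λ = 57.4 + 273.973 = 331.373 seconds.

331.4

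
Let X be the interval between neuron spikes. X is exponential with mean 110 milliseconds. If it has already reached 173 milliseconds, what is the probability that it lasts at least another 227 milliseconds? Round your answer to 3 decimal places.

The rate is λ = 1/110 = 0.00909091 per millisecond.
P(X > s+t | X > s) = e^(−λ(s+t))/e^(−λs) = e^(−λt), independent of s = 173.
P(X > 227) = e^(−2.0636) ≈ 0.127.

0.127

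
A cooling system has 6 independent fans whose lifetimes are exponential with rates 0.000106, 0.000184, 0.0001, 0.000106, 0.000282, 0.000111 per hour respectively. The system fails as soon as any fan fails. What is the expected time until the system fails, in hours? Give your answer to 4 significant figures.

1125

The time to first failure is exponential with rate Σλ = 0.000106 + 0.000184 + 0.0001 + 0.000106 + 0.000282 + 0.000111 = 0.000889.
E[min] = 1/Σλ = 1/0.000889 = 1124.86 hours.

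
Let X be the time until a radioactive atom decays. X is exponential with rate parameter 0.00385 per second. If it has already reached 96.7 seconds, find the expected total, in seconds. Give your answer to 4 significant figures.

356.4

By memorylessness, E[X | X > 96.7] = 96.7 + 1/λ = 96.7 + 259.74 = 356.44 seconds.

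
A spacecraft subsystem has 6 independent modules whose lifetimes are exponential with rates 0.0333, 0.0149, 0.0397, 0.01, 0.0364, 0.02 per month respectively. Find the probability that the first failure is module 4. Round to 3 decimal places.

The time to first failure is exponential with rate Σλ = 0.0333 + 0.0149 + 0.0397 + 0.01 + 0.0364 + 0.02 = 0.1543.
P(module 4 first) = λ_4/Σλ = 0.01/0.1543 ≈ 0.065.

0.065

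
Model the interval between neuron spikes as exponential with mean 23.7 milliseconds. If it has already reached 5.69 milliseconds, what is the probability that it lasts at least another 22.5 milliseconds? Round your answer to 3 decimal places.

0.387

The rate is λ = 1/23.7 = 0.0421941 per millisecond.
The exponential is memoryless, so the remaining time is again Exp(λ): the condition X > 5.69 is irrelevant.
P(X > 22.5) = e^(−0.94937) ≈ 0.387.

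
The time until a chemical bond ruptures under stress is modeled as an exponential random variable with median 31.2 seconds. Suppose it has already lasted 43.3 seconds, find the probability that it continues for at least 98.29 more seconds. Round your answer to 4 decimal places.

For an exponential, median = ln(2)/λ, so λ = ln 2 / 31.2 = 0.0222163 per second.
P(X > s+t | X > s) = e^(−λ(s+t))/e^(−λs) = e^(−λt), independent of s = 43.3.
P(X > 98.29) = e^(−2.1836) ≈ 0.1126.

0.1126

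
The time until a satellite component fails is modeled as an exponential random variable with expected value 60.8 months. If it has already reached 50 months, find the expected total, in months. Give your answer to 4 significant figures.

The rate is λ = 1/60.8 = 0.0164474 per month.
By memorylessness, E[X | X > 50] = 50 + 1/λ = 50 + 60.8 = 110.8 months.

110.8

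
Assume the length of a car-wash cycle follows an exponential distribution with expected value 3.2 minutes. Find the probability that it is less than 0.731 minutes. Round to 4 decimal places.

0.2042

The rate is λ = 1/3.2 = 0.3125 per minute.
P(X ≤ 0.731) = 1 − e^(−λ·0.731) = 1 − e^(−0.22844) ≈ 0.2042.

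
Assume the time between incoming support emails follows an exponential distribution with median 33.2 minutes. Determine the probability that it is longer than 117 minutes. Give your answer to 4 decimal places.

0.0869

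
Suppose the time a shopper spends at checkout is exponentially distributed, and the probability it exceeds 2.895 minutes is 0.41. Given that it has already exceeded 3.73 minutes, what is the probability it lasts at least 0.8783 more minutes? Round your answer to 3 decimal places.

From e^(−λ·2.895) = 0.41, λ = −ln(0.41)/2.895 = 0.307979.
Memoryless: P(X > 3.73+0.8783 | X > 3.73) = P(X > 0.8783) = e^(−0.307979·0.8783) ≈ 0.763.

0.763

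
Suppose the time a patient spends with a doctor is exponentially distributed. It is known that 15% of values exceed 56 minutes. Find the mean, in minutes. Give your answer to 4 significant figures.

e^(−λ·56) = 0.15 ⇒ λ = −ln(0.15)/56 = 0.0338771.
Mean = 1/λ = 29.5184 minutes.

29.52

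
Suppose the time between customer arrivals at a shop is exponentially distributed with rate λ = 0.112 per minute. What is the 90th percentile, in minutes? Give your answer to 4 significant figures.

20.56

Set 1 − e^(−λt) = 0.9, so t = −ln(0.1)/λ = 2.3026/0.112 ≈ 20.5588 minutes.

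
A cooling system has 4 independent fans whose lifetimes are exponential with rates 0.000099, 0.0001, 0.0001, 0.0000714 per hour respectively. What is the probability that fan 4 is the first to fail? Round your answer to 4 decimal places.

0.1928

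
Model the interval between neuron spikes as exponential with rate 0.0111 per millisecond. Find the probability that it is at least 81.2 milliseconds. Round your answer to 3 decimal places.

0.406

P(X > 81.2) = e^(−λ·81.2) = e^(−0.90132) ≈ 0.406.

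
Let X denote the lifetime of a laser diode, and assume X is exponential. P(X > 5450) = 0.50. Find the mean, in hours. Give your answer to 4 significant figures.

7863

e^(−λ·5450) = 0.50 ⇒ λ = −ln(0.50)/5450 = 0.000127183.
Mean = 1/λ = 7862.69 hours.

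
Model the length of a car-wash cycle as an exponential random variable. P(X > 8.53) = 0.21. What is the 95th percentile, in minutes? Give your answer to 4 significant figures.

16.37

e^(−λ·8.53) = 0.21 ⇒ λ = −ln(0.21)/8.53 = 0.18296.
95th percentile: 1 − e^(−λt) = 0.95, t = −ln(0.05)/λ = 16.3737 minutes.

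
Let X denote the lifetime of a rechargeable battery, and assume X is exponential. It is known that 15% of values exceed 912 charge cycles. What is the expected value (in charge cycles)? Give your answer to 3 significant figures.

481

e^(−λ·912) = 0.15 ⇒ λ = −ln(0.15)/912 = 0.00208018.
Mean = 1/λ = 480.729 charge cycles.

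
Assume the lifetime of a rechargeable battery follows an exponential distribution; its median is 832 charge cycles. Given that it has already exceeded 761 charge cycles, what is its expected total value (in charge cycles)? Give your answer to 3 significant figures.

1960

For an exponential, median = ln(2)/λ, so λ = ln 2 / 832 = 0.00083311 per charge cycle.
By memorylessness, E[X | X > 761] = 761 + 1/λ = 761 + 1200.32 = 1961.32 charge cycles.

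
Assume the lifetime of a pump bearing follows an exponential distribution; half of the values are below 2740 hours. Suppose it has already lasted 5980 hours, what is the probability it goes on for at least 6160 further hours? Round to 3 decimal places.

For an exponential, median = ln(2)/λ, so λ = ln 2 / 2740 = 0.000252973 per hour.
The exponential is memoryless, so the remaining time is again Exp(λ): the condition X > 5980 is irrelevant.
P(X > 6160) = e^(−1.5583) ≈ 0.210.

0.210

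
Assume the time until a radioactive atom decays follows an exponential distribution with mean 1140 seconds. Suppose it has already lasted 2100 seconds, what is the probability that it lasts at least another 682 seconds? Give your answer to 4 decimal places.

0.5498

The rate is λ = 1/1140 = 0.000877193 per second.
By the memoryless property, P(X > 2100+682 | X > 2100) = P(X > 682).
P(X > 682) = e^(−0.59825) ≈ 0.5498.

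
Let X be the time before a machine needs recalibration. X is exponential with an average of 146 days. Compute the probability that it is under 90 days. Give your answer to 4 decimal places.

0.4601

The rate is λ = 1/146 = 0.00684932 per day.
P(X ≤ 90) = 1 − e^(−λ·90) = 1 − e^(−0.61644) ≈ 0.4601.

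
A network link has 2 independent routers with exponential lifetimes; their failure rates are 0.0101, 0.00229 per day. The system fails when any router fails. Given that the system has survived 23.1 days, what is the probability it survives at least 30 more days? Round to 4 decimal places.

Time to first failure ~ Exp(Σλ) with Σλ = 0.01239.
By memorylessness, P(T > 23.1+30 | T > 23.1) = P(T > 30) = e^(−0.01239·30) ≈ 0.6896.

0.6896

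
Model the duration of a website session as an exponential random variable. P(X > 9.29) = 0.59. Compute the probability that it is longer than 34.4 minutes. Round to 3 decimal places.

e^(−λ·9.29) = 0.59 ⇒ λ = −ln(0.59)/9.29 = 0.0567958.
P(X > 34.4) = e^(−0.0567958·34.4) = e^(−1.9538) ≈ 0.142.

0.142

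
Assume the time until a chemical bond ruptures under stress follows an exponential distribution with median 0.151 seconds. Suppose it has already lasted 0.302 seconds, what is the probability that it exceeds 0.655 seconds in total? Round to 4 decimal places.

0.1978

For an exponential, median = ln(2)/λ, so λ = ln 2 / 0.151 = 4.59038 per second.
The exponential is memoryless, so the remaining time is again Exp(λ): the condition X > 0.302 is irrelevant.
P(X > 0.353) = e^(−1.6204) ≈ 0.1978.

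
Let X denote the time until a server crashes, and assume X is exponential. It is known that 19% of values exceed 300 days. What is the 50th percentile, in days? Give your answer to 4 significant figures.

e^(−λ·300) = 0.19 ⇒ λ = −ln(0.19)/300 = 0.00553577.
50th percentile: 1 − e^(−λt) = 0.5, t = −ln(0.5)/λ = 125.212 days.

125.2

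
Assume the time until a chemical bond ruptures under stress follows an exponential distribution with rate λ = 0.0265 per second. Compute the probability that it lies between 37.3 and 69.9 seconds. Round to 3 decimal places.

0.215

P(37.3 < X < 69.9) = e^(−λ·37.3) − e^(−λ·69.9) = 0.37215 − 0.15687 ≈ 0.215.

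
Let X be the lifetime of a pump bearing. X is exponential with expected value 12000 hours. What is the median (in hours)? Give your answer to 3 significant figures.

The rate is λ = 1/12000 = 0.0000833333 per hour.
Set 1 − e^(−λt) = 0.5, so t = −ln(0.5)/λ = 0.69315/0.0000833333 ≈ 8317.77 hours.

8320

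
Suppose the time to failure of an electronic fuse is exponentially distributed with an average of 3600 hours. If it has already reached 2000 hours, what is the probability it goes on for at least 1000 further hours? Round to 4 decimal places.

The rate is λ = 1/3600 = 0.000277778 per hour.
P(X > s+t | X > s) = e^(−λ(s+t))/e^(−λs) = e^(−λt), independent of s = 2000.
P(X > 1000) = e^(−0.27778) ≈ 0.7575.

0.7575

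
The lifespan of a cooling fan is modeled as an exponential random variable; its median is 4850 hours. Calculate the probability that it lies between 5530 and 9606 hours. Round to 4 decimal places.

For an exponential, median = ln(2)/λ, so λ = ln 2 / 4850 = 0.000142917 per hour.
P(5530 < X < 9606) = e^(−λ·5530) − e^(−λ·9606) = 0.45369 − 0.25338 ≈ 0.2003.

0.2003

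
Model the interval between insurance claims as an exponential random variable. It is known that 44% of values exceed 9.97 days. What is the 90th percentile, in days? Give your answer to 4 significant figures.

e^(−λ·9.97) = 0.44 ⇒ λ = −ln(0.44)/9.97 = 0.0823451.
90th percentile: 1 − e^(−λt) = 0.9, t = −ln(0.1)/λ = 27.9626 days.

27.96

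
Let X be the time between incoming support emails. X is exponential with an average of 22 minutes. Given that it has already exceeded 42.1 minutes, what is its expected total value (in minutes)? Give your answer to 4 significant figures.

64.10

The rate is λ = 1/22 = 0.0454545 per minute.
By memorylessness, E[X | X > 42.1] = 42.1 + 1/λ = 42.1 + 22 = 64.1 minutes.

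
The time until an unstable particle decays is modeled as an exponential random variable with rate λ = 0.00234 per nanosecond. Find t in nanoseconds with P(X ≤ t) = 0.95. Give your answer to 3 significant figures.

1280

Set 1 − e^(−λt) = 0.95, so t = −ln(0.05)/λ = 2.9957/0.00234 ≈ 1280.23 nanoseconds.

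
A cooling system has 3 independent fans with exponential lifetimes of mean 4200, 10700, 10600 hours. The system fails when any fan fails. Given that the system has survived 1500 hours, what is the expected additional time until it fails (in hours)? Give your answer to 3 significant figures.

First-failure rate Σλ = 1/4200 + 1/10700 + 1/10600 = 0.000425893.
By memorylessness the expected residual is 1/Σλ = 2348.01 hours, regardless of the 1500 already elapsed.

2350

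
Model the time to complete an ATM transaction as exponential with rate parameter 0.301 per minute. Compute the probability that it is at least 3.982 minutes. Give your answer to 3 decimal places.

0.302

P(X > 3.982) = e^(−λ·3.982) = e^(−1.1986) ≈ 0.302.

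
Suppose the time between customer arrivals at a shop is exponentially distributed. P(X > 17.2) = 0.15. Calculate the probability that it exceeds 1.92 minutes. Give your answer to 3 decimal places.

e^(−λ·17.2) = 0.15 ⇒ λ = −ln(0.15)/17.2 = 0.110298.
P(X > 1.92) = e^(−0.110298·1.92) = e^(−0.21177) ≈ 0.809.

0.809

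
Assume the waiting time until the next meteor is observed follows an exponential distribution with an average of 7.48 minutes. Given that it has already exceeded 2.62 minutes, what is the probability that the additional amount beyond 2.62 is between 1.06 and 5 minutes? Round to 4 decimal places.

The rate is λ = 1/7.48 = 0.13369 per minute.
Memoryless: the residual past 2.62 is again Exp(λ).
P(1.06 < residual < 5) = e^(−λ·1.06) − e^(−λ·5) = 0.86787 − 0.51250 ≈ 0.3554.

0.3554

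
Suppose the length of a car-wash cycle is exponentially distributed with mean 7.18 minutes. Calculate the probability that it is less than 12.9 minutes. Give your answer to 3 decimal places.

The rate is λ = 1/7.18 = 0.139276 per minute.
P(X ≤ 12.9) = 1 − e^(−λ·12.9) = 1 − e^(−1.7967) ≈ 0.834.

0.834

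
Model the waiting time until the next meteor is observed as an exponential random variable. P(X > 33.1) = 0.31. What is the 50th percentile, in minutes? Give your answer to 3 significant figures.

e^(−λ·33.1) = 0.31 ⇒ λ = −ln(0.31)/33.1 = 0.0353832.
50th percentile: 1 − e^(−λt) = 0.5, t = −ln(0.5)/λ = 19.5897 minutes.

19.6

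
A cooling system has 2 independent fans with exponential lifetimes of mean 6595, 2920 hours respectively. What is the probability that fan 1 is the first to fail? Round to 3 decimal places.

0.307

Rates: λ_i = 1/mean_i → 0.00015163, 0.000342466; Σλ = 0.000494096.
P(fan 1 first) = λ_1/Σλ = 0.00015163/0.000494096 ≈ 0.307.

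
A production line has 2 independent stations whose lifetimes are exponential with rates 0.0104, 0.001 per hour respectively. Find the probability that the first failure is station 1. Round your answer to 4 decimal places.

0.9123

The time to first failure is exponential with rate Σλ = 0.0104 + 0.001 = 0.0114.
P(station 1 first) = λ_1/Σλ = 0.0104/0.0114 ≈ 0.9123.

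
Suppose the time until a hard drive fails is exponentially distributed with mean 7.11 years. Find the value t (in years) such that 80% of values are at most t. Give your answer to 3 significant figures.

The rate is λ = 1/7.11 = 0.140647 per year.
Set 1 − e^(−λt) = 0.8, so t = −ln(0.2)/λ = 1.6094/0.140647 ≈ 11.4431 years.

11.4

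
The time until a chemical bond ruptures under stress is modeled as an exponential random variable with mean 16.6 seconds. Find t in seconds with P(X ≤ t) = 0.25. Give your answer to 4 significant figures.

4.776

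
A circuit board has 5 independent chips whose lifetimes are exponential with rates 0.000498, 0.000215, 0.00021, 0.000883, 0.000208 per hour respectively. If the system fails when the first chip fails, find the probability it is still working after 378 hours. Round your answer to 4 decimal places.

The time to first failure is exponential with rate Σλ = 0.000498 + 0.000215 + 0.00021 + 0.000883 + 0.000208 = 0.002014.
P(min > 378) = e^(−0.002014·378) = e^(−0.76129) ≈ 0.4671.

0.4671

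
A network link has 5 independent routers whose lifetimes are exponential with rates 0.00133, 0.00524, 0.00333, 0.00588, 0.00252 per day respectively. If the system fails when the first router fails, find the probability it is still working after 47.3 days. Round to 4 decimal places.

0.4208

The time to first failure is exponential with rate Σλ = 0.00133 + 0.00524 + 0.00333 + 0.00588 + 0.00252 = 0.0183.
P(min > 47.3) = e^(−0.0183·47.3) = e^(−0.86559) ≈ 0.4208.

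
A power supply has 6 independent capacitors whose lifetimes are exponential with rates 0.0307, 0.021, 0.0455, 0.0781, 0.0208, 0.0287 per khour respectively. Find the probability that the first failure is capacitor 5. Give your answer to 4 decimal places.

0.0925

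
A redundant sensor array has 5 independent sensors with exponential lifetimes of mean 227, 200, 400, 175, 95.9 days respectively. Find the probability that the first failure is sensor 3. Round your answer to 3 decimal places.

Rates: λ_i = 1/mean_i → 0.00440529, 0.005, 0.0025, 0.00571429, 0.0104275; Σλ = 0.0280471.
P(sensor 3 first) = λ_3/Σλ = 0.0025/0.0280471 ≈ 0.089.

0.089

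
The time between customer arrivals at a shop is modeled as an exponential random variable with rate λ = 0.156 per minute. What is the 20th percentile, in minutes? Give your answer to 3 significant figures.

Set 1 − e^(−λt) = 0.2, so t = −ln(0.8)/λ = 0.22314/0.156 ≈ 1.43041 minutes.

1.43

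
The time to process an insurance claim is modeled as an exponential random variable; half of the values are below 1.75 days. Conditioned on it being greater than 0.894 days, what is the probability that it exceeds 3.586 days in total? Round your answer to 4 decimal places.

For an exponential, median = ln(2)/λ, so λ = ln 2 / 1.75 = 0.396084 per day.
The exponential is memoryless, so the remaining time is again Exp(λ): the condition X > 0.894 is irrelevant.
P(X > 2.692) = e^(−1.0663) ≈ 0.3443.

0.3443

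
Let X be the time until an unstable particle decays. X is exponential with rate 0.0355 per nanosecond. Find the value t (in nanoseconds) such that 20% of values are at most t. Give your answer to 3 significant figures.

6.29

Set 1 − e^(−λt) = 0.2, so t = −ln(0.8)/λ = 0.22314/0.0355 ≈ 6.28573 nanoseconds.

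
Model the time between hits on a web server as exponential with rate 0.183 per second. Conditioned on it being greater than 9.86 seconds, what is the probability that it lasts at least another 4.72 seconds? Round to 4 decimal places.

P(X > s+t | X > s) = e^(−λ(s+t))/e^(−λs) = e^(−λt), independent of s = 9.86.
P(X > 4.72) = e^(−0.86376) ≈ 0.4216.

0.4216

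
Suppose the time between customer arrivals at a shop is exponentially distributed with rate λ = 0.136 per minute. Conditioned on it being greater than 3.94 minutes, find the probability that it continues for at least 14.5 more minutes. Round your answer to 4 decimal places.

By the memoryless property, P(X > 3.94+14.5 | X > 3.94) = P(X > 14.5).
P(X > 14.5) = e^(−1.972) ≈ 0.1392.

0.1392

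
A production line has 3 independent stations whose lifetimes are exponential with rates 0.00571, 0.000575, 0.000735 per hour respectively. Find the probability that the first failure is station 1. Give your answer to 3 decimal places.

0.813

The time to first failure is exponential with rate Σλ = 0.00571 + 0.000575 + 0.000735 = 0.00702.
P(station 1 first) = λ_1/Σλ = 0.00571/0.00702 ≈ 0.813.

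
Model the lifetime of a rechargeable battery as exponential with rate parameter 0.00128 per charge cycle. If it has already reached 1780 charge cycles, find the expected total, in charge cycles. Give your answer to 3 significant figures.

By memorylessness, E[X | X > 1780] = 1780 + 1/λ = 1780 + 781.25 = 2561.25 charge cycles.

2560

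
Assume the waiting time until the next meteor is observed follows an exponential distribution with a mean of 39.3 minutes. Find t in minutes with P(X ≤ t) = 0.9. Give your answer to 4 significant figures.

The rate is λ = 1/39.3 = 0.0254453 per minute.
Set 1 − e^(−λt) = 0.9, so t = −ln(0.1)/λ = 2.3026/0.0254453 ≈ 90.4916 minutes.

90.49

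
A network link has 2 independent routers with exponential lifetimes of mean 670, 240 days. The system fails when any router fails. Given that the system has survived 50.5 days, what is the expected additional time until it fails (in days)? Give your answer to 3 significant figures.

First-failure rate Σλ = 1/670 + 1/240 = 0.0056592.
By memorylessness the expected residual is 1/Σλ = 176.703 days, regardless of the 50.5 already elapsed.

177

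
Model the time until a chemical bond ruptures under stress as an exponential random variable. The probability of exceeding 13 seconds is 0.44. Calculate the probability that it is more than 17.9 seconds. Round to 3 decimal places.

0.323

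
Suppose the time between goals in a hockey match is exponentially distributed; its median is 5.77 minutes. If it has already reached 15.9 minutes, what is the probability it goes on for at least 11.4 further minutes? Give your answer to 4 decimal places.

For an exponential, median = ln(2)/λ, so λ = ln 2 / 5.77 = 0.120129 per minute.
P(X > s+t | X > s) = e^(−λ(s+t))/e^(−λs) = e^(−λt), independent of s = 15.9.
P(X > 11.4) = e^(−1.3695) ≈ 0.2542.

0.2542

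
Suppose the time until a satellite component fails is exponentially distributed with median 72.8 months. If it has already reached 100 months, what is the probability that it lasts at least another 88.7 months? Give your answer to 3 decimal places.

0.430

For an exponential, median = ln(2)/λ, so λ = ln 2 / 72.8 = 0.00952125 per month.
The exponential is memoryless, so the remaining time is again Exp(λ): the condition X > 100 is irrelevant.
P(X > 88.7) = e^(−0.84454) ≈ 0.430.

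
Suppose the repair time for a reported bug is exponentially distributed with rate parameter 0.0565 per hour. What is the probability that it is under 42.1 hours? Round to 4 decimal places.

0.9073

P(X ≤ 42.1) = 1 − e^(−λ·42.1) = 1 − e^(−2.3786) ≈ 0.9073.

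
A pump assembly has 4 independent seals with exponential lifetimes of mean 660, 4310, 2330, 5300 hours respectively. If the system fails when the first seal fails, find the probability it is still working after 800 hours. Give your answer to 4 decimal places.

0.1508

The first failure time is exponential with rate Σλ_i = 1/660 + 1/4310 + 1/2330 + 1/5300 = 0.00236503 per hour.
P(min > 800) = e^(−0.00236503·800) = e^(−1.892) ≈ 0.1508.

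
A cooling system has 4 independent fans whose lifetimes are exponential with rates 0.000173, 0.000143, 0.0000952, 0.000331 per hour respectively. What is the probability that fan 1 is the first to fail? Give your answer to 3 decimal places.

The time to first failure is exponential with rate Σλ = 0.000173 + 0.000143 + 0.0000952 + 0.000331 = 0.0007422.
P(fan 1 first) = λ_1/Σλ = 0.000173/0.0007422 ≈ 0.233.

0.233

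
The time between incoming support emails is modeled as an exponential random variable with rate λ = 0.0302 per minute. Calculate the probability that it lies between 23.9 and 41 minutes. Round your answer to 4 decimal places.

P(23.9 < X < 41) = e^(−λ·23.9) − e^(−λ·41) = 0.48589 − 0.28991 ≈ 0.1960.

0.1960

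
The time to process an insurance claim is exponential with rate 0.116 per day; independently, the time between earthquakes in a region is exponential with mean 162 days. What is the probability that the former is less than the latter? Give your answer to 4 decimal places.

0.9495

λ_1 = 0.116, λ_2 = 1/162 = 0.00617284.
For independent exponentials, P(the former < the latter) = λ_1/(λ_1+λ_2) = 0.116/0.122173 ≈ 0.9495.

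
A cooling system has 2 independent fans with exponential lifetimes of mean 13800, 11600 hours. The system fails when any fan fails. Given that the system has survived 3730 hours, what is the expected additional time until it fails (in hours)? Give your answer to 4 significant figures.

First-failure rate Σλ = 1/13800 + 1/11600 = 0.000158671.
By memorylessness the expected residual is 1/Σλ = 6302.36 hours, regardless of the 3730 already elapsed.

6302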